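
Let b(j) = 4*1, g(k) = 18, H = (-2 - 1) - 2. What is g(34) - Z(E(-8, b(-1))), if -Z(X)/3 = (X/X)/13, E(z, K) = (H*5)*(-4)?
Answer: 237/13 ≈ 18.231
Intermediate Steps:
H = -5 (H = -3 - 2 = -5)
b(j) = 4
E(z, K) = 100 (E(z, K) = -5*5*(-4) = -25*(-4) = 100)
Z(X) = -3/13 (Z(X) = -3*X/X/13 = -3/13)
g(34) - Z(E(-8, b(-1))) = 18 - 1*(-3/13) = 18 + 3/13 = 237/13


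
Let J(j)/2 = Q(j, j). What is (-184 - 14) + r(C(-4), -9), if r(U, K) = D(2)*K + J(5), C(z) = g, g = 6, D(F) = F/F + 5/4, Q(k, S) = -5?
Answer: -913/4 ≈ -228.25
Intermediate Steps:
D(F) = 9/4 (D(F) = 1 + 5*(¼) = 1 + 5/4 = 9/4)
C(z) = 6
J(j) = -10 (J(j) = 2*(-5) = -10)
r(U, K) = -10 + 9*K/4 (r(U, K) = 9*K/4 - 10 = -10 + 9*K/4)
(-184 - 14) + r(C(-4), -9) = (-184 - 14) + (-10 + (9/4)*(-9)) = -198 + (-10 - 81/4) = -198 - 121/4 = -913/4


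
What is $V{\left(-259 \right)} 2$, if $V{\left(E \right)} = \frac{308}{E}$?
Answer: $- \frac{88}{37} \approx -2.3784$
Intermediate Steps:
$V{\left(-259 \right)} 2 = \frac{308}{-259} \cdot 2 = 308 \left(- \frac{1}{259}\right) 2 = \left(- \frac{44}{37}\right) 2 = - \frac{88}{37}$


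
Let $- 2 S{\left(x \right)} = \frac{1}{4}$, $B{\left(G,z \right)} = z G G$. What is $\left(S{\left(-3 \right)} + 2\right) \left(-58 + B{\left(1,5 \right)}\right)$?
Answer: $- \frac{795}{8} \approx -99.375$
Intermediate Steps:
$B{\left(G,z \right)} = z G^{2}$
$S{\left(x \right)} = - \frac{1}{8}$ ($S{\left(x \right)} = - \frac{1}{2 \cdot 4} = \left(- \frac{1}{2}\right) \frac{1}{4} = - \frac{1}{8}$)
$\left(S{\left(-3 \right)} + 2\right) \left(-58 + B{\left(1,5 \right)}\right) = \left(- \frac{1}{8} + 2\right) \left(-58 + 5 \cdot 1^{2}\right) = \frac{15 \left(-58 + 5 \cdot 1\right)}{8} = \frac{15 \left(-58 + 5\right)}{8} = \frac{15}{8} \left(-53\right) = - \frac{795}{8}$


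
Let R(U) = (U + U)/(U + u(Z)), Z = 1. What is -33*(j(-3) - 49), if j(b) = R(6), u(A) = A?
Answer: 10923/7 ≈ 1560.4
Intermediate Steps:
R(U) = 2*U/(1 + U) (R(U) = (U + U)/(U + 1) = (2*U)/(1 + U) = 2*U/(1 + U))
j(b) = 12/7 (j(b) = 2*6/(1 + 6) = 2*6/7 = 2*6*(⅐) = 12/7)
-33*(j(-3) - 49) = -33*(12/7 - 49) = -33*(-331/7) = 10923/7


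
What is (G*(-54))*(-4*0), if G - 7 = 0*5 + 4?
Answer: 0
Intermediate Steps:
G = 11 (G = 7 + (0*5 + 4) = 7 + (0 + 4) = 7 + 4 = 11)
(G*(-54))*(-4*0) = (11*(-54))*(-4*0) = -594*0 = 0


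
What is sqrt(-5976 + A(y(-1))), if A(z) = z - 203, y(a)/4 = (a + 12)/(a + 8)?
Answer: 3*I*sqrt(33607)/7 ≈ 78.567*I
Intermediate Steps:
y(a) = 4*(12 + a)/(8 + a) (y(a) = 4*((a + 12)/(a + 8)) = 4*((12 + a)/(8 + a)) = 4*(12 + a)/(8 + a))
A(z) = -203 + z
sqrt(-5976 + A(y(-1))) = sqrt(-5976 + (-203 + 4*(12 - 1)/(8 - 1))) = sqrt(-5976 + (-203 + 4*11/7)) = sqrt(-5976 + (-203 + 4*(1/7)*11)) = sqrt(-5976 + (-203 + 44/7)) = sqrt(-5976 - 1377/7) = sqrt(-43209/7) = 3*I*sqrt(33607)/7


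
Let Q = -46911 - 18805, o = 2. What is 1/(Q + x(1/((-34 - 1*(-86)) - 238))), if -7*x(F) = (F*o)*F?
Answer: -121086/7957287577 ≈ -1.5217e-5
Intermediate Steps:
x(F) = -2*F**2/7 (x(F) = -F*2*F/7 = -2*F*F/7 = -2*F**2/7)
Q = -65716
1/(Q + x(1/((-34 - 1*(-86)) - 238))) = 1/(-65716 - 2/(7*((-34 - 1*(-86)) - 238)**2)) = 1/(-65716 - 2/(7*((-34 + 86) - 238)**2)) = 1/(-65716 - 2/(7*(52 - 238)**2)) = 1/(-65716 - 2*(1/(-186))**2/7) = 1/(-65716 - 2*(-1/186)**2/7) = 1/(-65716 - 2/7*1/34596) = 1/(-65716 - 1/121086) = 1/(-7957287577/121086) = -121086/7957287577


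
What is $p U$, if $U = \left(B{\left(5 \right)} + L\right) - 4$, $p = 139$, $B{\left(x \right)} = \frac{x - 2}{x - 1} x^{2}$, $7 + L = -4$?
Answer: $\frac{2085}{4} \approx 521.25$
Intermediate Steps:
$L = -11$ ($L = -7 - 4 = -11$)
$B{\left(x \right)} = \frac{x^{2} \left(-2 + x\right)}{-1 + x}$ ($B{\left(x \right)} = \frac{-2 + x}{-1 + x} x^{2} = \frac{x^{2} \left(-2 + x\right)}{-1 + x}$)
$U = \frac{15}{4}$ ($U = \left(\frac{5^{2} \left(-2 + 5\right)}{-1 + 5} - 11\right) - 4 = \left(25 \cdot \frac{1}{4} \cdot 3 - 11\right) - 4 = \left(\frac{75}{4} - 11\right) - 4 = \frac{31}{4} - 4 = \frac{15}{4} \approx 3.75$)
$p U = 139 \cdot \frac{15}{4} = \frac{2085}{4}$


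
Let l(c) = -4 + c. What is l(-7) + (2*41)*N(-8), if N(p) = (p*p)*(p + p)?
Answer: -83979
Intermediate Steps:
N(p) = 2*p³ (N(p) = p²*(2*p) = 2*p³)
l(-7) + (2*41)*N(-8) = (-4 - 7) + (2*41)*(2*(-8)³) = -11 + 82*(2*(-512)) = -11 + 82*(-1024) = -11 - 83968 = -83979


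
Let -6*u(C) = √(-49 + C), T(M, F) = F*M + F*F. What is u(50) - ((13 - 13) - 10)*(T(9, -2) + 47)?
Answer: 1979/6 ≈ 329.83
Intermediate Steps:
T(M, F) = F² + F*M (T(M, F) = F*M + F² = F² + F*M)
u(C) = -√(-49 + C)/6
u(50) - ((13 - 13) - 10)*(T(9, -2) + 47) = -√(-49 + 50)/6 - ((13 - 13) - 10)*(-2*(-2 + 9) + 47) = -√1/6 - (0 - 10)*(-2*7 + 47) = -⅙*1 - (-10)*(-14 + 47) = -⅙ - (-10)*33 = -⅙ - 1*(-330) = -⅙ + 330 = 1979/6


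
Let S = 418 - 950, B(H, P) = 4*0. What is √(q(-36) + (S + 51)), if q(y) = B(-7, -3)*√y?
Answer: I*√481 ≈ 21.932*I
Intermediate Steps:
B(H, P) = 0
S = -532
q(y) = 0 (q(y) = 0*√y = 0)
√(q(-36) + (S + 51)) = √(0 + (-532 + 51)) = √(0 - 481) = √(-481) = I*√481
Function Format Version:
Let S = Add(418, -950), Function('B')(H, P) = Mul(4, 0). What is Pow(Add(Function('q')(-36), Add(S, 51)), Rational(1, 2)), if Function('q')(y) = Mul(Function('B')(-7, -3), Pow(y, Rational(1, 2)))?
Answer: Mul(I, Pow(481, Rational(1, 2))) ≈ Mul(21.932, I)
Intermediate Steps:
Function('B')(H, P) = 0
S = -532
Function('q')(y) = 0 (Function('q')(y) = Mul(0, Pow(y, Rational(1, 2))) = 0)
Pow(Add(Function('q')(-36), Add(S, 51)), Rational(1, 2)) = Pow(Add(0, Add(-532, 51)), Rational(1, 2)) = Pow(Add(0, -481), Rational(1, 2)) = Pow(-481, Rational(1, 2)) = Mul(I, Pow(481, Rational(1, 2)))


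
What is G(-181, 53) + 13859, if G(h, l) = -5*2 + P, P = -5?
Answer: 13844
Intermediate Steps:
G(h, l) = -15 (G(h, l) = -5*2 - 5 = -10 - 5 = -15)
G(-181, 53) + 13859 = -15 + 13859 = 13844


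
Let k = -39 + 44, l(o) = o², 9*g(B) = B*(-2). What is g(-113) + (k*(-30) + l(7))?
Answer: -683/9 ≈ -75.889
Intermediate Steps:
g(B) = -2*B/9 (g(B) = (B*(-2))/9 = (-2*B)/9 = -2*B/9)
k = 5
g(-113) + (k*(-30) + l(7)) = -2/9*(-113) + (5*(-30) + 7²) = 226/9 + (-150 + 49) = 226/9 - 101 = -683/9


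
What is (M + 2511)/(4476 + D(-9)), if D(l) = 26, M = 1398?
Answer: 3909/4502 ≈ 0.86828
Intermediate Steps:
(M + 2511)/(4476 + D(-9)) = (1398 + 2511)/(4476 + 26) = 3909/4502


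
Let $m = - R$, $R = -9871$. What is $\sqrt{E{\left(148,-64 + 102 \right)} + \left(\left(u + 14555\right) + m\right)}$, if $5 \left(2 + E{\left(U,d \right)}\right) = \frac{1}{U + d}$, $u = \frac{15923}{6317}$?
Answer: $\frac{\sqrt{843042132890537070}}{5874810} \approx 156.29$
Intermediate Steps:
$u = \frac{15923}{6317}$ ($u = 15923 \cdot \frac{1}{6317} = \frac{15923}{6317} \approx 2.5207$)
$m = 9871$ ($m = \left(-1\right) \left(-9871\right) = 9871$)
$E{\left(U,d \right)} = -2 + \frac{1}{5 \left(U + d\right)}$
$\sqrt{E{\left(148,-64 + 102 \right)} + \left(\left(u + 14555\right) + m\right)} = \sqrt{\frac{\frac{1}{5} - 296 - 2 \left(-64 + 102\right)}{148 + \left(-64 + 102\right)} + \left(\left(\frac{15923}{6317} + 14555\right) + 9871\right)} = \sqrt{\frac{\frac{1}{5} - 296 - 76}{148 + 38} + \left(\frac{91959858}{6317} + 9871\right)} = \sqrt{\frac{\frac{1}{5} - 296 - 76}{186} + \frac{154314965}{6317}} = \sqrt{\frac{1}{186} \left(- \frac{1859}{5}\right) + \frac{154314965}{6317}} = \sqrt{- \frac{1859}{930} + \frac{154314965}{6317}} = \sqrt{\frac{143501174147}{5874810}} = \frac{\sqrt{843042132890537070}}{5874810}$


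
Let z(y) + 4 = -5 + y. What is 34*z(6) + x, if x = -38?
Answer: -140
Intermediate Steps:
z(y) = -9 + y (z(y) = -4 + (-5 + y) = -9 + y)
34*z(6) + x = 34*(-9 + 6) - 38 = 34*(-3) - 38 = -102 - 38 = -140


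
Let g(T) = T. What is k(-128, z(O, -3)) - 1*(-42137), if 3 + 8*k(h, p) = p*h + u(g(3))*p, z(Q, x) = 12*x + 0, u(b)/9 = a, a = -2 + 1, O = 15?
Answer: 342025/8 ≈ 42753.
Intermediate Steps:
a = -1
u(b) = -9 (u(b) = 9*(-1) = -9)
z(Q, x) = 12*x
k(h, p) = -3/8 - 9*p/8 + h*p/8 (k(h, p) = -3/8 + (p*h - 9*p)/8 = -3/8 + (h*p - 9*p)/8 = -3/8 + (-9*p + h*p)/8 = -3/8 + (-9*p/8 + h*p/8) = -3/8 - 9*p/8 + h*p/8)
k(-128, z(O, -3)) - 1*(-42137) = (-3/8 - 27*(-3)/2 + (1/8)*(-128)*(12*(-3))) - 1*(-42137) = (-3/8 - 9/8*(-36) + (1/8)*(-128)*(-36)) + 42137 = (-3/8 + 81/2 + 576) + 42137 = 4929/8 + 42137 = 342025/8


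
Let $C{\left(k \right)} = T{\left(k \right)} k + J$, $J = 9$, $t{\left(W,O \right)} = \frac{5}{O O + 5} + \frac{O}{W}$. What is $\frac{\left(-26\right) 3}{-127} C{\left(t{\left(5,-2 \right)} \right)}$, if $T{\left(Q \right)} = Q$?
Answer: $\frac{475124}{85725} \approx 5.5424$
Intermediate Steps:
$t{\left(W,O \right)} = \frac{5}{5 + O^{2}} + \frac{O}{W}$ ($t{\left(W,O \right)} = \frac{5}{O^{2} + 5} + \frac{O}{W} = \frac{5}{5 + O^{2}} + \frac{O}{W}$)
$C{\left(k \right)} = 9 + k^{2}$ ($C{\left(k \right)} = k k + 9 = k^{2} + 9 = 9 + k^{2}$)
$\frac{\left(-26\right) 3}{-127} C{\left(t{\left(5,-2 \right)} \right)} = \frac{\left(-26\right) 3}{-127} \left(9 + \left(\frac{\left(-2\right)^{3} + 5 \left(-2\right) + 5 \cdot 5}{5 \left(5 + \left(-2\right)^{2}\right)}\right)^{2}\right) = \left(-78\right) \left(- \frac{1}{127}\right) \left(9 + \left(\frac{-8 - 10 + 25}{5 \left(5 + 4\right)}\right)^{2}\right) = \frac{78 \left(9 + \left(\frac{1}{5} \cdot \frac{1}{9} \cdot 7\right)^{2}\right)}{127} = \frac{78 \left(9 + \left(\frac{7}{45}\right)^{2}\right)}{127} = \frac{78 \left(9 + \frac{49}{2025}\right)}{127} = \frac{78}{127} \cdot \frac{18274}{2025} = \frac{475124}{85725}$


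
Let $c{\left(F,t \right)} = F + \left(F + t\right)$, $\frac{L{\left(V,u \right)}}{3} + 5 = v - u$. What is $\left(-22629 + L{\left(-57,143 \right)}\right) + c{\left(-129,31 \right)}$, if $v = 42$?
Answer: $-23174$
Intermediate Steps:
$L{\left(V,u \right)} = 111 - 3 u$ ($L{\left(V,u \right)} = -15 + 3 \left(42 - u\right) = -15 - \left(-126 + 3 u\right) = 111 - 3 u$)
$c{\left(F,t \right)} = t + 2 F$
$\left(-22629 + L{\left(-57,143 \right)}\right) + c{\left(-129,31 \right)} = \left(-22629 + \left(111 - 429\right)\right) + \left(31 + 2 \left(-129\right)\right) = \left(-22629 + \left(111 - 429\right)\right) + \left(31 - 258\right) = \left(-22629 - 318\right) - 227 = -22947 - 227 = -23174$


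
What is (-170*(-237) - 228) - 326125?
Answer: -286063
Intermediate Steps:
(-170*(-237) - 228) - 326125 = (40290 - 228) - 326125 = 40062 - 326125 = -286063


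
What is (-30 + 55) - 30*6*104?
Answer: -18695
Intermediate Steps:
(-30 + 55) - 30*6*104 = 25 - 180*104 = 25 - 18720 = -18695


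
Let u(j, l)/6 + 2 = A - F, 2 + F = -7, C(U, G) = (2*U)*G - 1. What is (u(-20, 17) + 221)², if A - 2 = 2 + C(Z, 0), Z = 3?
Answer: 78961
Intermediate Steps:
C(U, G) = -1 + 2*G*U (C(U, G) = 2*G*U - 1 = -1 + 2*G*U)
F = -9 (F = -2 - 7 = -9)
A = 3 (A = 2 + (2 + (-1 + 2*0*3)) = 2 + (2 + (-1 + 0)) = 2 + (2 - 1) = 2 + 1 = 3)
u(j, l) = 60 (u(j, l) = -12 + 6*(3 - 1*(-9)) = -12 + 6*(3 + 9) = -12 + 6*12 = -12 + 72 = 60)
(u(-20, 17) + 221)² = (60 + 221)² = 281² = 78961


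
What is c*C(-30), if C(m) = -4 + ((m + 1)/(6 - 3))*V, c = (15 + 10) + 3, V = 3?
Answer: -924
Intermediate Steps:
c = 28 (c = 25 + 3 = 28)
C(m) = -3 + m (C(m) = -4 + ((m + 1)/(6 - 3))*3 = -4 + ((1 + m)/3)*3 = -4 + ((1 + m)*(⅓))*3 = -4 + (⅓ + m/3)*3 = -4 + (1 + m) = -3 + m)
c*C(-30) = 28*(-3 - 30) = 28*(-33) = -924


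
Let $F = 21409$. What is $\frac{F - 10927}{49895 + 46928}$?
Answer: $\frac{10482}{96823} \approx 0.10826$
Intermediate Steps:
$\frac{F - 10927}{49895 + 46928} = \frac{21409 - 10927}{49895 + 46928} = \frac{10482}{96823}$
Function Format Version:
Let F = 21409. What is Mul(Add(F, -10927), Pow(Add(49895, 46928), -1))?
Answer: Rational(10482, 96823) ≈ 0.10826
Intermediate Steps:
Mul(Add(F, -10927), Pow(Add(49895, 46928), -1)) = Mul(Add(21409, -10927), Pow(Add(49895, 46928), -1)) = Mul(10482, Pow(96823, -1)) = Mul(10482, Rational(1, 96823)) = Rational(10482, 96823)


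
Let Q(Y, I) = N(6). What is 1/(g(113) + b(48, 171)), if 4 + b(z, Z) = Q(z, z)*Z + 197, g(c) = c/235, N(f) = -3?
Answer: -235/75087 ≈ -0.0031297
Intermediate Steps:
Q(Y, I) = -3
g(c) = c/235 (g(c) = c*(1/235) = c/235)
b(z, Z) = 193 - 3*Z (b(z, Z) = -4 + (-3*Z + 197) = -4 + (197 - 3*Z) = 193 - 3*Z)
1/(g(113) + b(48, 171)) = 1/((1/235)*113 + (193 - 3*171)) = 1/(113/235 + (193 - 513)) = 1/(113/235 - 320) = 1/(-75087/235) = -235/75087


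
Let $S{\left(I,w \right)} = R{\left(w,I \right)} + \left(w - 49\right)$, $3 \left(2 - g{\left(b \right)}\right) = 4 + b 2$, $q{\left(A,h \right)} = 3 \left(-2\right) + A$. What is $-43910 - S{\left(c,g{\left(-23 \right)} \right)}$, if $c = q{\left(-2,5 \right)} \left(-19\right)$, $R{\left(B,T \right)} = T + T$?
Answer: $-44181$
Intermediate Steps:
$q{\left(A,h \right)} = -6 + A$
$g{\left(b \right)} = \frac{2}{3} - \frac{2 b}{3}$ ($g{\left(b \right)} = 2 - \frac{4 + b 2}{3} = 2 - \frac{4 + 2 b}{3} = 2 - \left(\frac{4}{3} + \frac{2 b}{3}\right) = \frac{2}{3} - \frac{2 b}{3}$)
$R{\left(B,T \right)} = 2 T$
$c = 152$ ($c = \left(-6 - 2\right) \left(-19\right) = \left(-8\right) \left(-19\right) = 152$)
$S{\left(I,w \right)} = -49 + w + 2 I$ ($S{\left(I,w \right)} = 2 I + \left(w - 49\right) = 2 I + \left(-49 + w\right) = -49 + w + 2 I$)
$-43910 - S{\left(c,g{\left(-23 \right)} \right)} = -43910 - \left(-49 + \left(\frac{2}{3} - - \frac{46}{3}\right) + 2 \cdot 152\right) = -43910 - \left(-49 + \left(\frac{2}{3} + \frac{46}{3}\right) + 304\right) = -43910 - \left(-49 + 16 + 304\right) = -43910 - 271 = -44181$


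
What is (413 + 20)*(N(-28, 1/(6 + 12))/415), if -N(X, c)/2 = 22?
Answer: -19052/415 ≈ -45.908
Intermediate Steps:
N(X, c) = -44 (N(X, c) = -2*22 = -44)
(413 + 20)*(N(-28, 1/(6 + 12))/415) = (413 + 20)*(-44/415) = 433*(-44*1/415) = 433*(-44/415) = -19052/415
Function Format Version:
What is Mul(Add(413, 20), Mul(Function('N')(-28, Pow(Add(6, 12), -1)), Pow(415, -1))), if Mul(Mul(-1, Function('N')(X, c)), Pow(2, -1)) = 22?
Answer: Rational(-19052, 415) ≈ -45.908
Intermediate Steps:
Function('N')(X, c) = -44 (Function('N')(X, c) = Mul(-2, 22) = -44)
Mul(Add(413, 20), Mul(Function('N')(-28, Pow(Add(6, 12), -1)), Pow(415, -1))) = Mul(Add(413, 20), Mul(-44, Pow(415, -1))) = Mul(433, Mul(-44, Rational(1, 415))) = Mul(433, Rational(-44, 415)) = Rational(-19052, 415)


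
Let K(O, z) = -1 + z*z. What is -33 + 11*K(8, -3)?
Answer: 55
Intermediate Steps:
K(O, z) = -1 + z²
-33 + 11*K(8, -3) = -33 + 11*(-1 + (-3)²) = -33 + 11*(-1 + 9) = -33 + 11*8 = -33 + 88 = 55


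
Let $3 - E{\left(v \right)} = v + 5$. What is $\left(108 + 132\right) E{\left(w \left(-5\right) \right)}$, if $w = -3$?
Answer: $-4080$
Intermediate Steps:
$E{\left(v \right)} = -2 - v$ ($E{\left(v \right)} = 3 - \left(v + 5\right) = 3 - \left(5 + v\right) = -2 - v$)
$\left(108 + 132\right) E{\left(w \left(-5\right) \right)} = \left(108 + 132\right) \left(-2 - \left(-3\right) \left(-5\right)\right) = 240 \left(-2 - 15\right) = 240 \left(-17\right) = -4080$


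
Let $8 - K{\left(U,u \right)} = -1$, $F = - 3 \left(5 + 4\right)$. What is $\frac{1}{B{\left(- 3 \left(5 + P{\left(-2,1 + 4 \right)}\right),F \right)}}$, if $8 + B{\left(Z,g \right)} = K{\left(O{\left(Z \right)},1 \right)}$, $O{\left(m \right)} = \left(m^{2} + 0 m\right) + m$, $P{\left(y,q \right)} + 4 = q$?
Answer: $1$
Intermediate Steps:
$P{\left(y,q \right)} = -4 + q$
$O{\left(m \right)} = m + m^{2}$ ($O{\left(m \right)} = \left(m^{2} + 0\right) + m = m^{2} + m = m + m^{2}$)
$F = -27$ ($F = \left(-3\right) 9 = -27$)
$K{\left(U,u \right)} = 9$ ($K{\left(U,u \right)} = 8 - -1 = 8 + 1 = 9$)
$B{\left(Z,g \right)} = 1$ ($B{\left(Z,g \right)} = -8 + 9 = 1$)
$\frac{1}{B{\left(- 3 \left(5 + P{\left(-2,1 + 4 \right)}\right),F \right)}} = 1^{-1} = 1$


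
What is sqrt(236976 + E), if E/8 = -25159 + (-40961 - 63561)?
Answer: 2*I*sqrt(200118) ≈ 894.69*I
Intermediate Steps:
E = -1037448 (E = 8*(-25159 + (-40961 - 63561)) = 8*(-25159 - 104522) = 8*(-129681) = -1037448)
sqrt(236976 + E) = sqrt(236976 - 1037448) = sqrt(-800472) = 2*I*sqrt(200118)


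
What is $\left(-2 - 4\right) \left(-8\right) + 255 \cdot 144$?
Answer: $36768$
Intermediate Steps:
$\left(-2 - 4\right) \left(-8\right) + 255 \cdot 144 = \left(-6\right) \left(-8\right) + 36720 = 48 + 36720 = 36768$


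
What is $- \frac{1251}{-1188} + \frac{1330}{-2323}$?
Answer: $\frac{147337}{306636} \approx 0.48049$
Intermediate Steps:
$- \frac{1251}{-1188} + \frac{1330}{-2323} = \left(-1251\right) \left(- \frac{1}{1188}\right) + 1330 \left(- \frac{1}{2323}\right) = \frac{139}{132} - \frac{1330}{2323} = \frac{147337}{306636}$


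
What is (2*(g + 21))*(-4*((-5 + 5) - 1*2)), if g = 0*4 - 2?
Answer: 304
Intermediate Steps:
g = -2 (g = 0 - 2 = -2)
(2*(g + 21))*(-4*((-5 + 5) - 1*2)) = (2*(-2 + 21))*(-4*((-5 + 5) - 1*2)) = (2*19)*(-4*(0 - 2)) = 38*(-4*(-2)) = 38*8 = 304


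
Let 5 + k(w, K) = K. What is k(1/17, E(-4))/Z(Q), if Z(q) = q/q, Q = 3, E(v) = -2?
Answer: -7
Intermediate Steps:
k(w, K) = -5 + K
Z(q) = 1
k(1/17, E(-4))/Z(Q) = (-5 - 2)/1 = -7*1 = -7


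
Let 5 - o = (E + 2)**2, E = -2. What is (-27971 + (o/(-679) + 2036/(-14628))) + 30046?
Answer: 5152074829/2483103 ≈ 2074.9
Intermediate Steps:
o = 5 (o = 5 - (-2 + 2)**2 = 5 - 1*0**2 = 5 - 1*0 = 5 + 0 = 5)
(-27971 + (o/(-679) + 2036/(-14628))) + 30046 = (-27971 + (5/(-679) + 2036/(-14628))) + 30046 = (-27971 + (5*(-1/679) + 2036*(-1/14628))) + 30046 = (-27971 + (-5/679 - 509/3657)) + 30046 = (-27971 - 363896/2483103) + 30046 = -69455237909/2483103 + 30046 = 5152074829/2483103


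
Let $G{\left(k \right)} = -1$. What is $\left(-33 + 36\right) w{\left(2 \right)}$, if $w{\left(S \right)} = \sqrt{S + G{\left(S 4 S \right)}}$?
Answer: $3$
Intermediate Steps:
$w{\left(S \right)} = \sqrt{-1 + S}$ ($w{\left(S \right)} = \sqrt{S - 1} = \sqrt{-1 + S}$)
$\left(-33 + 36\right) w{\left(2 \right)} = \left(-33 + 36\right) \sqrt{-1 + 2} = 3 \sqrt{1} = 3 \cdot 1 = 3$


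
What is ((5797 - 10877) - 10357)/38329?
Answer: -15437/38329 ≈ -0.40275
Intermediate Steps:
((5797 - 10877) - 10357)/38329 = (-5080 - 10357)*(1/38329) = -15437*1/38329 = -15437/38329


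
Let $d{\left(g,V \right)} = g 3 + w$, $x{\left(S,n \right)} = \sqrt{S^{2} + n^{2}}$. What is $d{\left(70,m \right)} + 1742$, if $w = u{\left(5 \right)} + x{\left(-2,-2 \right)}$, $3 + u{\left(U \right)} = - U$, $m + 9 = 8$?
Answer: $1944 + 2 \sqrt{2} \approx 1946.8$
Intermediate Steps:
$m = -1$ ($m = -9 + 8 = -1$)
$u{\left(U \right)} = -3 - U$
$w = -8 + 2 \sqrt{2}$ ($w = \left(-3 - 5\right) + \sqrt{\left(-2\right)^{2} + \left(-2\right)^{2}} = \left(-3 - 5\right) + \sqrt{4 + 4} = -8 + \sqrt{8} = -8 + 2 \sqrt{2} \approx -5.1716$)
$d{\left(g,V \right)} = -8 + 2 \sqrt{2} + 3 g$ ($d{\left(g,V \right)} = g 3 - \left(8 - 2 \sqrt{2}\right) = 3 g - \left(8 - 2 \sqrt{2}\right) = -8 + 2 \sqrt{2} + 3 g$)
$d{\left(70,m \right)} + 1742 = \left(-8 + 2 \sqrt{2} + 3 \cdot 70\right) + 1742 = \left(-8 + 2 \sqrt{2} + 210\right) + 1742 = \left(202 + 2 \sqrt{2}\right) + 1742 = 1944 + 2 \sqrt{2}$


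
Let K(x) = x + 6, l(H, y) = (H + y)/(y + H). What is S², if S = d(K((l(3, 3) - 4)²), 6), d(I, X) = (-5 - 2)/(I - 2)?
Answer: 49/169 ≈ 0.28994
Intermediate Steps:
l(H, y) = 1 (l(H, y) = (H + y)/(H + y) = 1)
K(x) = 6 + x
d(I, X) = -7/(-2 + I)
S = -7/13 (S = -7/(-2 + (6 + (1 - 4)²)) = -7/(-2 + (6 + (-3)²)) = -7/(-2 + (6 + 9)) = -7/(-2 + 15) = -7/13 ≈ -0.53846)
S² = (-7/13)² = 49/169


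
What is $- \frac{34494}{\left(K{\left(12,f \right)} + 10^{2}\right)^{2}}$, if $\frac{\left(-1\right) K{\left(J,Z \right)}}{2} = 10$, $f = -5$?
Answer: $- \frac{17247}{3200} \approx -5.3897$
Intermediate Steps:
$K{\left(J,Z \right)} = -20$ ($K{\left(J,Z \right)} = \left(-2\right) 10 = -20$)
$- \frac{34494}{\left(K{\left(12,f \right)} + 10^{2}\right)^{2}} = - \frac{34494}{\left(-20 + 10^{2}\right)^{2}} = - \frac{34494}{\left(-20 + 100\right)^{2}} = - \frac{34494}{80^{2}} = - \frac{34494}{6400} = \left(-34494\right) \frac{1}{6400} = - \frac{17247}{3200}$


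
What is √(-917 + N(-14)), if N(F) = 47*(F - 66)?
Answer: I*√4677 ≈ 68.389*I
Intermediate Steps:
N(F) = -3102 + 47*F (N(F) = 47*(-66 + F) = -3102 + 47*F)
√(-917 + N(-14)) = √(-917 + (-3102 + 47*(-14))) = √(-917 + (-3102 - 658)) = √(-917 - 3760) = √(-4677) = I*√4677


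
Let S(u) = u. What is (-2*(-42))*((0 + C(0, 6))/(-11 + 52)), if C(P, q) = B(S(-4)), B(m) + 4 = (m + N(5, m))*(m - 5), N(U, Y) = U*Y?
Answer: 17808/41 ≈ 434.34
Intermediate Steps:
B(m) = -4 + 6*m*(-5 + m) (B(m) = -4 + (m + 5*m)*(m - 5) = -4 + (6*m)*(-5 + m) = -4 + 6*m*(-5 + m))
C(P, q) = 212 (C(P, q) = -4 - 30*(-4) + 6*(-4)**2 = -4 + 120 + 6*16 = -4 + 120 + 96 = 212)
(-2*(-42))*((0 + C(0, 6))/(-11 + 52)) = (-2*(-42))*((0 + 212)/(-11 + 52)) = 84*(212/41) = 17808/41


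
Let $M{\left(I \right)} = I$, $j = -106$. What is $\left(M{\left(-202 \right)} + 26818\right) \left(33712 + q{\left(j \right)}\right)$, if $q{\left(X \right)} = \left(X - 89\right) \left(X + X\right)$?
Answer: $1997584032$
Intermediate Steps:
$q{\left(X \right)} = 2 X \left(-89 + X\right)$ ($q{\left(X \right)} = \left(-89 + X\right) 2 X = 2 X \left(-89 + X\right)$)
$\left(M{\left(-202 \right)} + 26818\right) \left(33712 + q{\left(j \right)}\right) = \left(-202 + 26818\right) \left(33712 + 2 \left(-106\right) \left(-89 - 106\right)\right) = 26616 \left(33712 + 2 \left(-106\right) \left(-195\right)\right) = 26616 \left(33712 + 41340\right) = 26616 \cdot 75052 = 1997584032$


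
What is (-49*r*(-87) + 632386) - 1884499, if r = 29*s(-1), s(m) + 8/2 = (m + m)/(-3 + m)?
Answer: -3369615/2 ≈ -1.6848e+6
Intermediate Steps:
s(m) = -4 + 2*m/(-3 + m) (s(m) = -4 + (m + m)/(-3 + m) = -4 + (2*m)/(-3 + m) = -4 + 2*m/(-3 + m))
r = -203/2 (r = 29*(2*(6 - 1*(-1))/(-3 - 1)) = 29*(2*(6 + 1)/(-4)) = 29*(2*(-¼)*7) = 29*(-7/2) = -203/2 ≈ -101.50)
(-49*r*(-87) + 632386) - 1884499 = (-49*(-203/2)*(-87) + 632386) - 1884499 = ((9947/2)*(-87) + 632386) - 1884499 = (-865389/2 + 632386) - 1884499 = 399383/2 - 1884499 = -3369615/2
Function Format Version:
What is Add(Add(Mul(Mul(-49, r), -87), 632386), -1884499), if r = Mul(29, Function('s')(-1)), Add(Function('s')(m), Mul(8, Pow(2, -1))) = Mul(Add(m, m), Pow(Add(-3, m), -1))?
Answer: Rational(-3369615, 2) ≈ -1.6848e+6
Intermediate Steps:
Function('s')(m) = Add(-4, Mul(2, m, Pow(Add(-3, m), -1))) (Function('s')(m) = Add(-4, Mul(Add(m, m), Pow(Add(-3, m), -1))) = Add(-4, Mul(Mul(2, m), Pow(Add(-3, m), -1))) = Add(-4, Mul(2, m, Pow(Add(-3, m), -1))))
r = Rational(-203, 2) (r = Mul(29, Mul(2, Pow(Add(-3, -1), -1), Add(6, Mul(-1, -1)))) = Mul(29, Mul(2, Pow(-4, -1), Add(6, 1))) = Mul(29, Mul(2, Rational(-1, 4), 7)) = Mul(29, Rational(-7, 2)) = Rational(-203, 2) ≈ -101.50)
Add(Add(Mul(Mul(-49, r), -87), 632386), -1884499) = Add(Add(Mul(Mul(-49, Rational(-203, 2)), -87), 632386), -1884499) = Add(Add(Mul(Rational(9947, 2), -87), 632386), -1884499) = Add(Add(Rational(-865389, 2), 632386), -1884499) = Add(Rational(399383, 2), -1884499) = Rational(-3369615, 2)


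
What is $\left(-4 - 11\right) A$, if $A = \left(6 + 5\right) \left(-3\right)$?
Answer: $495$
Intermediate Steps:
$A = -33$ ($A = 11 \left(-3\right) = -33$)
$\left(-4 - 11\right) A = \left(-4 - 11\right) \left(-33\right) = \left(-15\right) \left(-33\right) = 495$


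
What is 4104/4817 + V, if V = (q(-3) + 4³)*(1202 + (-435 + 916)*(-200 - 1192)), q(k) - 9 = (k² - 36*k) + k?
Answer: -602035640546/4817 ≈ -1.2498e+8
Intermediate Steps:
q(k) = 9 + k² - 35*k (q(k) = 9 + ((k² - 36*k) + k) = 9 + (k² - 35*k) = 9 + k² - 35*k)
V = -124981450 (V = ((9 + (-3)² - 35*(-3)) + 4³)*(1202 + (-435 + 916)*(-200 - 1192)) = ((9 + 9 + 105) + 64)*(1202 + 481*(-1392)) = (123 + 64)*(1202 - 669552) = 187*(-668350) = -124981450)
4104/4817 + V = 4104/4817 - 124981450 = -602035640546/4817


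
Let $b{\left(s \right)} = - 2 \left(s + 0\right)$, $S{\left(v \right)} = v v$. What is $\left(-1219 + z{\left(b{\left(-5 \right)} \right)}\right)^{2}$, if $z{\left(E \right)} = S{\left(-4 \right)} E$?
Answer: $1121481$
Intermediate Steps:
$S{\left(v \right)} = v^{2}$
$b{\left(s \right)} = - 2 s$
$z{\left(E \right)} = 16 E$ ($z{\left(E \right)} = \left(-4\right)^{2} E = 16 E$)
$\left(-1219 + z{\left(b{\left(-5 \right)} \right)}\right)^{2} = \left(-1219 + 16 \left(\left(-2\right) \left(-5\right)\right)\right)^{2} = \left(-1219 + 16 \cdot 10\right)^{2} = \left(-1219 + 160\right)^{2} = \left(-1059\right)^{2} = 1121481$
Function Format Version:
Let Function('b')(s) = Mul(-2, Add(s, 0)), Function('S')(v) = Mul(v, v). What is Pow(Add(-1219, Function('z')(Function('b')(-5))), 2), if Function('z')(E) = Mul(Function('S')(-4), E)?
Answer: 1121481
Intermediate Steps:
Function('S')(v) = Pow(v, 2)
Function('b')(s) = Mul(-2, s)
Function('z')(E) = Mul(16, E) (Function('z')(E) = Mul(Pow(-4, 2), E) = Mul(16, E))
Pow(Add(-1219, Function('z')(Function('b')(-5))), 2) = Pow(Add(-1219, Mul(16, Mul(-2, -5))), 2) = Pow(Add(-1219, Mul(16, 10)), 2) = Pow(Add(-1219, 160), 2) = Pow(-1059, 2) = 1121481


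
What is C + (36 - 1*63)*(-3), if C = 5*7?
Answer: 116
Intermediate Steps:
C = 35
C + (36 - 1*63)*(-3) = 35 + (36 - 1*63)*(-3) = 35 + (36 - 63)*(-3) = 35 - 27*(-3) = 35 + 81 = 116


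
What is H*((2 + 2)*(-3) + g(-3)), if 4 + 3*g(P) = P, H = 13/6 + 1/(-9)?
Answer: -1591/54 ≈ -29.463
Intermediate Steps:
H = 37/18 (H = 13*(⅙) + 1*(-⅑) = 13/6 - ⅑ = 37/18 ≈ 2.0556)
g(P) = -4/3 + P/3
H*((2 + 2)*(-3) + g(-3)) = 37*((2 + 2)*(-3) + (-4/3 + (⅓)*(-3)))/18 = 37*(4*(-3) + (-4/3 - 1))/18 = 37*(-12 - 7/3)/18 = (37/18)*(-43/3) = -1591/54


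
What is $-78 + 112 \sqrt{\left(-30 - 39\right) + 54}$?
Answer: $-78 + 112 i \sqrt{15} \approx -78.0 + 433.77 i$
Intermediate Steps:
$-78 + 112 \sqrt{\left(-30 - 39\right) + 54} = -78 + 112 \sqrt{-69 + 54} = -78 + 112 \sqrt{-15} = -78 + 112 i \sqrt{15}$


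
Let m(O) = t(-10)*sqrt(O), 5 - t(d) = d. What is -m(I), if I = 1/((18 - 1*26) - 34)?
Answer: -5*I*sqrt(42)/14 ≈ -2.3145*I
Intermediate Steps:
t(d) = 5 - d
I = -1/42 (I = 1/((18 - 26) - 34) = 1/(-8 - 34) = 1/(-42) = -1/42 ≈ -0.023810)
m(O) = 15*sqrt(O) (m(O) = (5 - 1*(-10))*sqrt(O) = (5 + 10)*sqrt(O) = 15*sqrt(O))
-m(I) = -15*sqrt(-1/42) = -15*I*sqrt(42)/42 = -5*I*sqrt(42)/14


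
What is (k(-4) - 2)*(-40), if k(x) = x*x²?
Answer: 2640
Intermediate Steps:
k(x) = x³
(k(-4) - 2)*(-40) = ((-4)³ - 2)*(-40) = (-64 - 2)*(-40) = -66*(-40) = 2640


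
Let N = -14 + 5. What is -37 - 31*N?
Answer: 242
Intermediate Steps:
N = -9
-37 - 31*N = -37 - 31*(-9) = -37 + 279 = 242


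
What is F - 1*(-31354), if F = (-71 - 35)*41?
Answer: 27008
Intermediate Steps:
F = -4346 (F = -106*41 = -4346)
F - 1*(-31354) = -4346 - 1*(-31354) = -4346 + 31354 = 27008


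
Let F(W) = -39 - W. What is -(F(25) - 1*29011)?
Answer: 29075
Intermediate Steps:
-(F(25) - 1*29011) = -((-39 - 1*25) - 1*29011) = -((-39 - 25) - 29011) = -(-64 - 29011) = -1*(-29075) = 29075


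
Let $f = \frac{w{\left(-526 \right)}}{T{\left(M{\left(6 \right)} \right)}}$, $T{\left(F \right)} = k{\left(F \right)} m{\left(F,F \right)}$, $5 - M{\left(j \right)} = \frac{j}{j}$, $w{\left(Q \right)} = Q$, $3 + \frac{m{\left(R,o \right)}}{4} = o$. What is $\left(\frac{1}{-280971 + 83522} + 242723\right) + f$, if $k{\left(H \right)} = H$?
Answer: $\frac{383351379921}{1579592} \approx 2.4269 \cdot 10^{5}$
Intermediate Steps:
$m{\left(R,o \right)} = -12 + 4 o$
$M{\left(j \right)} = 4$ ($M{\left(j \right)} = 5 - \frac{j}{j} = 5 - 1 = 4$)
$T{\left(F \right)} = F \left(-12 + 4 F\right)$
$f = - \frac{263}{8}$ ($f = - \frac{526}{4 \cdot 4 \left(-3 + 4\right)} = - \frac{526}{4 \cdot 4 \cdot 1} = - \frac{526}{16} = \left(-526\right) \frac{1}{16} = - \frac{263}{8} \approx -32.875$)
$\left(\frac{1}{-280971 + 83522} + 242723\right) + f = \left(\frac{1}{-280971 + 83522} + 242723\right) - \frac{263}{8} = \left(\frac{1}{-197449} + 242723\right) - \frac{263}{8} = \left(- \frac{1}{197449} + 242723\right) - \frac{263}{8} = \frac{47925413626}{197449} - \frac{263}{8} = \frac{383351379921}{1579592}$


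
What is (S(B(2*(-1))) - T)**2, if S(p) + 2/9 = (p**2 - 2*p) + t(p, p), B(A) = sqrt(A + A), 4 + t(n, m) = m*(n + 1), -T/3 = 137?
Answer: 12880597/81 - 14356*I/9 ≈ 1.5902e+5 - 1595.1*I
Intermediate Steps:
T = -411 (T = -3*137 = -411)
t(n, m) = -4 + m*(1 + n) (t(n, m) = -4 + m*(n + 1) = -4 + m*(1 + n))
B(A) = sqrt(2)*sqrt(A) (B(A) = sqrt(2*A) = sqrt(2)*sqrt(A))
S(p) = -38/9 - p + 2*p**2 (S(p) = -2/9 + ((p**2 - 2*p) + (-4 + p + p*p)) = -2/9 + ((p**2 - 2*p) + (-4 + p + p**2)) = -2/9 + (-4 - p + 2*p**2) = -38/9 - p + 2*p**2)
(S(B(2*(-1))) - T)**2 = ((-38/9 - sqrt(2)*sqrt(2*(-1)) + 2*(sqrt(2)*sqrt(2*(-1)))**2) - 1*(-411))**2 = ((-38/9 - sqrt(2)*sqrt(-2) + 2*(sqrt(2)*sqrt(-2))**2) + 411)**2 = ((-38/9 - sqrt(2)*I*sqrt(2) + 2*(sqrt(2)*(I*sqrt(2)))**2) + 411)**2 = ((-38/9 - 2*I + 2*(2*I)**2) + 411)**2 = ((-38/9 - 2*I + 2*(-4)) + 411)**2 = ((-38/9 - 2*I - 8) + 411)**2 = ((-110/9 - 2*I) + 411)**2 = (3589/9 - 2*I)**2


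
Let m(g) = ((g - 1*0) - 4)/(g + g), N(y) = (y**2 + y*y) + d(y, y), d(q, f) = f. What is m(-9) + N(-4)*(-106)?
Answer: -53411/18 ≈ -2967.3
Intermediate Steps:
N(y) = y + 2*y**2 (N(y) = (y**2 + y*y) + y = (y**2 + y**2) + y = 2*y**2 + y = y + 2*y**2)
m(g) = (-4 + g)/(2*g) (m(g) = ((g + 0) - 4)/((2*g)) = (g - 4)*(1/(2*g)) = (-4 + g)*(1/(2*g)) = (-4 + g)/(2*g))
m(-9) + N(-4)*(-106) = (1/2)*(-4 - 9)/(-9) - 4*(1 + 2*(-4))*(-106) = (1/2)*(-1/9)*(-13) - 4*(1 - 8)*(-106) = 13/18 - 4*(-7)*(-106) = 13/18 + 28*(-106) = 13/18 - 2968 = -53411/18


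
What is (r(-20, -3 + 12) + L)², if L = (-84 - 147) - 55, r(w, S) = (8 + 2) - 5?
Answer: 78961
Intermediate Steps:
r(w, S) = 5 (r(w, S) = 10 - 5 = 5)
L = -286 (L = -231 - 55 = -286)
(r(-20, -3 + 12) + L)² = (5 - 286)² = (-281)² = 78961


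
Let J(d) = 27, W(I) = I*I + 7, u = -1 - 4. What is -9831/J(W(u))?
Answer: -3277/9 ≈ -364.11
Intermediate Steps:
u = -5
W(I) = 7 + I**2 (W(I) = I**2 + 7 = 7 + I**2)
-9831/J(W(u)) = -9831/27 = -9831*1/27 = -3277/9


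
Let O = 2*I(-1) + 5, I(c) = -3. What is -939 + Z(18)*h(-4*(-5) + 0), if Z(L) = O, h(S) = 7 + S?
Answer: -966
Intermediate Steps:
O = -1 (O = 2*(-3) + 5 = -6 + 5 = -1)
Z(L) = -1
-939 + Z(18)*h(-4*(-5) + 0) = -939 - (7 + (-4*(-5) + 0)) = -939 - (7 + (20 + 0)) = -939 - (7 + 20) = -939 - 1*27 = -939 - 27 = -966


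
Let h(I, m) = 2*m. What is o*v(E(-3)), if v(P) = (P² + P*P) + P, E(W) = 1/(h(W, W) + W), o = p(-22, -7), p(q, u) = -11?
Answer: 77/81 ≈ 0.95062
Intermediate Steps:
o = -11
E(W) = 1/(3*W) (E(W) = 1/(2*W + W) = 1/(3*W))
v(P) = P + 2*P² (v(P) = (P² + P²) + P = 2*P² + P = P + 2*P²)
o*v(E(-3)) = -11*(⅓)/(-3)*(1 + 2*((⅓)/(-3))) = -11*(⅓)*(-⅓)*(1 + 2*((⅓)*(-⅓))) = -(-11)*(1 + 2*(-⅑))/9 = -(-11)*(1 - 2/9)/9 = -(-11)*7/(9*9) = -11*(-7/81) = 77/81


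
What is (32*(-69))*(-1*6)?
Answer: 13248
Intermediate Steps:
(32*(-69))*(-1*6) = -2208*(-6) = 13248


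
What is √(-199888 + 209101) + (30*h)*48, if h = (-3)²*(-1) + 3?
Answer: -8640 + √9213 ≈ -8544.0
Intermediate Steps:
h = -6 (h = 9*(-1) + 3 = -9 + 3 = -6)
√(-199888 + 209101) + (30*h)*48 = √(-199888 + 209101) + (30*(-6))*48 = √9213 - 180*48 = √9213 - 8640 = -8640 + √9213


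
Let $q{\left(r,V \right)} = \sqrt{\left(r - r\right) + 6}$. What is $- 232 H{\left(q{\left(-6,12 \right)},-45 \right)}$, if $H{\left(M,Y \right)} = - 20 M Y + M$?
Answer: $- 209032 \sqrt{6} \approx -5.1202 \cdot 10^{5}$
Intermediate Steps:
$q{\left(r,V \right)} = \sqrt{6}$ ($q{\left(r,V \right)} = \sqrt{0 + 6} = \sqrt{6}$)
$H{\left(M,Y \right)} = M - 20 M Y$ ($H{\left(M,Y \right)} = - 20 M Y + M = M - 20 M Y$)
$- 232 H{\left(q{\left(-6,12 \right)},-45 \right)} = - 232 \sqrt{6} \left(1 - -900\right) = - 232 \sqrt{6} \left(1 + 900\right) = - 232 \sqrt{6} \cdot 901 = - 232 \cdot 901 \sqrt{6} = - 209032 \sqrt{6}$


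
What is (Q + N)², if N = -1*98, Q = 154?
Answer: 3136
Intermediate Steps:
N = -98
(Q + N)² = (154 - 98)² = 56² = 3136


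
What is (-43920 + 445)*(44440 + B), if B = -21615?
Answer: -992316875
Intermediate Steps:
(-43920 + 445)*(44440 + B) = (-43920 + 445)*(44440 - 21615) = -43475*22825 = -992316875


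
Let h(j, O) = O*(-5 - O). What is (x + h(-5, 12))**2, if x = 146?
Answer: 3364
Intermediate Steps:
(x + h(-5, 12))**2 = (146 - 1*12*(5 + 12))**2 = (146 - 1*12*17)**2 = (146 - 204)**2 = (-58)**2 = 3364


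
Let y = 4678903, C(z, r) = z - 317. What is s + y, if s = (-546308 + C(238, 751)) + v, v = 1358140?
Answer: 5490656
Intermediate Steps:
C(z, r) = -317 + z
s = 811753 (s = (-546308 + (-317 + 238)) + 1358140 = (-546308 - 79) + 1358140 = -546387 + 1358140 = 811753)
s + y = 811753 + 4678903 = 5490656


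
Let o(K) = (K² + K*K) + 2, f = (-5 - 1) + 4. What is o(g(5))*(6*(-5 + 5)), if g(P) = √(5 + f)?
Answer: 0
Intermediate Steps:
f = -2 (f = -6 + 4 = -2)
g(P) = √3 (g(P) = √(5 - 2) = √3)
o(K) = 2 + 2*K² (o(K) = (K² + K²) + 2 = 2*K² + 2 = 2 + 2*K²)
o(g(5))*(6*(-5 + 5)) = (2 + 2*(√3)²)*(6*(-5 + 5)) = (2 + 2*3)*(6*0) = (2 + 6)*0 = 8*0 = 0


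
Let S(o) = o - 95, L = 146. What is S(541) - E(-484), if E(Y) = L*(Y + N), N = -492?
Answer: 142942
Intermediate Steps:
S(o) = -95 + o
E(Y) = -71832 + 146*Y (E(Y) = 146*(Y - 492) = 146*(-492 + Y) = -71832 + 146*Y)
S(541) - E(-484) = (-95 + 541) - (-71832 + 146*(-484)) = 446 - (-71832 - 70664) = 446 - 1*(-142496) = 446 + 142496 = 142942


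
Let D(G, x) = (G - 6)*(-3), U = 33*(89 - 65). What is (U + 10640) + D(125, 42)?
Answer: 11075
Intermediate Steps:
U = 792 (U = 33*24 = 792)
D(G, x) = 18 - 3*G (D(G, x) = (-6 + G)*(-3) = 18 - 3*G)
(U + 10640) + D(125, 42) = (792 + 10640) + (18 - 3*125) = 11432 + (18 - 375) = 11432 - 357 = 11075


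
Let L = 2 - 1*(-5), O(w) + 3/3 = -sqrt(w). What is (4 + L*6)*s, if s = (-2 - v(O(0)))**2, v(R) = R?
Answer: 46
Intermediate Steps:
O(w) = -1 - sqrt(w)
L = 7 (L = 2 + 5 = 7)
s = 1 (s = (-2 - (-1 - sqrt(0)))**2 = (-2 - (-1 - 1*0))**2 = (-2 - (-1 + 0))**2 = (-2 - 1*(-1))**2 = (-2 + 1)**2 = (-1)**2 = 1)
(4 + L*6)*s = (4 + 7*6)*1 = (4 + 42)*1 = 46*1 = 46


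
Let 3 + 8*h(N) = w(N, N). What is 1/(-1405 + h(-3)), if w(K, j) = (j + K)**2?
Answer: -8/11207 ≈ -0.00071384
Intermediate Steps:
w(K, j) = (K + j)**2
h(N) = -3/8 + N**2/2 (h(N) = -3/8 + (N + N)**2/8 = -3/8 + (2*N)**2/8 = -3/8 + (4*N**2)/8 = -3/8 + N**2/2)
1/(-1405 + h(-3)) = 1/(-1405 + (-3/8 + (1/2)*(-3)**2)) = 1/(-1405 + (-3/8 + (1/2)*9)) = 1/(-1405 + (-3/8 + 9/2)) = 1/(-1405 + 33/8) = 1/(-11207/8) = -8/11207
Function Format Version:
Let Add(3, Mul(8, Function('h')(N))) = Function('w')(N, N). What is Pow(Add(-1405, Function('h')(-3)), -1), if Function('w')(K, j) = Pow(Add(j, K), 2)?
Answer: Rational(-8, 11207) ≈ -0.00071384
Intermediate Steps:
Function('w')(K, j) = Pow(Add(K, j), 2)
Function('h')(N) = Add(Rational(-3, 8), Mul(Rational(1, 2), Pow(N, 2))) (Function('h')(N) = Add(Rational(-3, 8), Mul(Rational(1, 8), Pow(Add(N, N), 2))) = Add(Rational(-3, 8), Mul(Rational(1, 8), Pow(Mul(2, N), 2))) = Add(Rational(-3, 8), Mul(Rational(1, 8), Mul(4, Pow(N, 2)))) = Add(Rational(-3, 8), Mul(Rational(1, 2), Pow(N, 2))))
Pow(Add(-1405, Function('h')(-3)), -1) = Pow(Add(-1405, Add(Rational(-3, 8), Mul(Rational(1, 2), Pow(-3, 2)))), -1) = Pow(Add(-1405, Add(Rational(-3, 8), Mul(Rational(1, 2), 9))), -1) = Pow(Add(-1405, Add(Rational(-3, 8), Rational(9, 2))), -1) = Pow(Add(-1405, Rational(33, 8)), -1) = Pow(Rational(-11207, 8), -1) = Rational(-8, 11207)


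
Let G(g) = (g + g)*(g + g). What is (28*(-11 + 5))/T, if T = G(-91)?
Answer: -6/1183 ≈ -0.0050718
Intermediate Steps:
G(g) = 4*g² (G(g) = (2*g)*(2*g) = 4*g²)
T = 33124 (T = 4*(-91)² = 4*8281 = 33124)
(28*(-11 + 5))/T = (28*(-11 + 5))/33124 = (28*(-6))*(1/33124) = -168*1/33124 = -6/1183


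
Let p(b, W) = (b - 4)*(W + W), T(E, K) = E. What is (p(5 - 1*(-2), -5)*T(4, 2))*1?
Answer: -120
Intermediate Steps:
p(b, W) = 2*W*(-4 + b) (p(b, W) = (-4 + b)*(2*W) = 2*W*(-4 + b))
(p(5 - 1*(-2), -5)*T(4, 2))*1 = ((2*(-5)*(-4 + (5 - 1*(-2))))*4)*1 = ((2*(-5)*(-4 + (5 + 2)))*4)*1 = ((2*(-5)*(-4 + 7))*4)*1 = ((2*(-5)*3)*4)*1 = -30*4*1 = -120*1 = -120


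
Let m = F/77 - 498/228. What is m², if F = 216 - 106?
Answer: 40401/70756 ≈ 0.57099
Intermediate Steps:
F = 110
m = -201/266 (m = 110/77 - 498/228 = 110*(1/77) - 498*1/228 = 10/7 - 83/38 = -201/266 ≈ -0.75564)
m² = (-201/266)² = 40401/70756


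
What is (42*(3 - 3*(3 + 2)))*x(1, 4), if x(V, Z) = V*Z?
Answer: -2016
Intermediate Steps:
(42*(3 - 3*(3 + 2)))*x(1, 4) = (42*(3 - 3*(3 + 2)))*(1*4) = (42*(3 - 3*5))*4 = (42*(3 - 15))*4 = (42*(-12))*4 = -504*4 = -2016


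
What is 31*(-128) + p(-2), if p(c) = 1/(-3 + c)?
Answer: -19841/5 ≈ -3968.2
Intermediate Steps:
31*(-128) + p(-2) = 31*(-128) + 1/(-3 - 2) = -3968 + 1/(-5) = -3968 - ⅕ = -19841/5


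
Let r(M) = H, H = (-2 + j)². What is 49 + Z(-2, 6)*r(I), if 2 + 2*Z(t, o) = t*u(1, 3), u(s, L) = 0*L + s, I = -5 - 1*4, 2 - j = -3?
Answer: 31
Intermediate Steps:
j = 5 (j = 2 - 1*(-3) = 2 + 3 = 5)
I = -9 (I = -5 - 4 = -9)
u(s, L) = s (u(s, L) = 0 + s = s)
H = 9 (H = (-2 + 5)² = 3² = 9)
r(M) = 9
Z(t, o) = -1 + t/2 (Z(t, o) = -1 + (t*1)/2 = -1 + t/2)
49 + Z(-2, 6)*r(I) = 49 + (-1 + (½)*(-2))*9 = 49 + (-1 - 1)*9 = 49 - 2*9 = 49 - 18 = 31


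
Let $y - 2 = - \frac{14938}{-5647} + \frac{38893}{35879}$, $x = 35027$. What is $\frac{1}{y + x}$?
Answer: $\frac{202608713}{7097936196950} \approx 2.8545 \cdot 10^{-5}$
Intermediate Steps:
$y = \frac{1160806699}{202608713}$ ($y = 2 + \left(- \frac{14938}{-5647} + \frac{38893}{35879}\right) = 2 + \left(\left(-14938\right) \left(- \frac{1}{5647}\right) + 38893 \cdot \frac{1}{35879}\right) = 2 + \left(\frac{14938}{5647} + \frac{38893}{35879}\right) = 2 + \frac{755589273}{202608713} = \frac{1160806699}{202608713} \approx 5.7293$)
$\frac{1}{y + x} = \frac{1}{\frac{1160806699}{202608713} + 35027} = \frac{1}{\frac{7097936196950}{202608713}} = \frac{202608713}{7097936196950}$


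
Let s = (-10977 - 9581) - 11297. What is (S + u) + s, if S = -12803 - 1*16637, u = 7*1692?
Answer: -49451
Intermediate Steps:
u = 11844
S = -29440 (S = -12803 - 16637 = -29440)
s = -31855 (s = -20558 - 11297 = -31855)
(S + u) + s = (-29440 + 11844) - 31855 = -17596 - 31855 = -49451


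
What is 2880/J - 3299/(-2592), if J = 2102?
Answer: 7199729/2724192 ≈ 2.6429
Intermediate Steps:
2880/J - 3299/(-2592) = 2880/2102 - 3299/(-2592) = 2880*(1/2102) - 3299*(-1/2592) = 1440/1051 + 3299/2592 = 7199729/2724192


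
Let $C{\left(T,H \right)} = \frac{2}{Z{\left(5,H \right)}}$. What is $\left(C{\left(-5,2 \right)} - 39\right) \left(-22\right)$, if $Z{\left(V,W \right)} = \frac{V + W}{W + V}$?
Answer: $814$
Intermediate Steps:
$Z{\left(V,W \right)} = 1$ ($Z{\left(V,W \right)} = \frac{V + W}{V + W} = 1$)
$C{\left(T,H \right)} = 2$ ($C{\left(T,H \right)} = \frac{2}{1} = 2 \cdot 1 = 2$)
$\left(C{\left(-5,2 \right)} - 39\right) \left(-22\right) = \left(2 - 39\right) \left(-22\right) = \left(-37\right) \left(-22\right) = 814$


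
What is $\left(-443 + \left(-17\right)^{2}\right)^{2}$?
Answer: $23716$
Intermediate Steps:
$\left(-443 + \left(-17\right)^{2}\right)^{2} = \left(-443 + 289\right)^{2} = \left(-154\right)^{2} = 23716$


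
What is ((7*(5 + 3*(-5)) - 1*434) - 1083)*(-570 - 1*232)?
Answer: 1272774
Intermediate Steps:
((7*(5 + 3*(-5)) - 1*434) - 1083)*(-570 - 1*232) = ((7*(5 - 15) - 434) - 1083)*(-570 - 232) = ((7*(-10) - 434) - 1083)*(-802) = ((-70 - 434) - 1083)*(-802) = (-504 - 1083)*(-802) = -1587*(-802) = 1272774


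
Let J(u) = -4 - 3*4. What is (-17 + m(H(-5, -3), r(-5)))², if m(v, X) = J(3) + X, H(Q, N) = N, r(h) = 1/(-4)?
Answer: 17689/16 ≈ 1105.6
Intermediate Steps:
J(u) = -16 (J(u) = -4 - 12 = -16)
r(h) = -¼
m(v, X) = -16 + X
(-17 + m(H(-5, -3), r(-5)))² = (-17 + (-16 - ¼))² = (-17 - 65/4)² = (-133/4)² = 17689/16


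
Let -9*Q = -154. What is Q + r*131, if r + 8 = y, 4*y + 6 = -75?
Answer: -132611/36 ≈ -3683.6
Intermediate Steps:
Q = 154/9 (Q = -1/9*(-154) = 154/9 ≈ 17.111)
y = -81/4 (y = -3/2 + (1/4)*(-75) = -3/2 - 75/4 = -81/4 ≈ -20.250)
r = -113/4 (r = -8 - 81/4 = -113/4 ≈ -28.250)
Q + r*131 = 154/9 - 113/4*131 = 154/9 - 14803/4 = -132611/36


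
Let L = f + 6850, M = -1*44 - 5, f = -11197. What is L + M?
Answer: -4396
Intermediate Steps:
M = -49 (M = -44 - 5 = -49)
L = -4347 (L = -11197 + 6850 = -4347)
L + M = -4347 - 49 = -4396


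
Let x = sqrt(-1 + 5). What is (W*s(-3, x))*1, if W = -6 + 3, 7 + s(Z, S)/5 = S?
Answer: 75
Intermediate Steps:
x = 2 (x = sqrt(4) = 2)
s(Z, S) = -35 + 5*S
W = -3
(W*s(-3, x))*1 = -3*(-35 + 5*2)*1 = -3*(-35 + 10)*1 = -3*(-25)*1 = 75*1 = 75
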